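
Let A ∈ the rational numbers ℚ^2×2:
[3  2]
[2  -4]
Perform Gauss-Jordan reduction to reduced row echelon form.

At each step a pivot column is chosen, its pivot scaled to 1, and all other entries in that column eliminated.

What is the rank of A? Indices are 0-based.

rank = 2

[1] R0 /= 3  ⇒  (1, 2/3)
     R1 -= 2·R0  ⇒  (0, -16/3)
[2] R1 /= -16/3  ⇒  (0, 1)
     R0 -= 2/3·R1  ⇒  (1, 0)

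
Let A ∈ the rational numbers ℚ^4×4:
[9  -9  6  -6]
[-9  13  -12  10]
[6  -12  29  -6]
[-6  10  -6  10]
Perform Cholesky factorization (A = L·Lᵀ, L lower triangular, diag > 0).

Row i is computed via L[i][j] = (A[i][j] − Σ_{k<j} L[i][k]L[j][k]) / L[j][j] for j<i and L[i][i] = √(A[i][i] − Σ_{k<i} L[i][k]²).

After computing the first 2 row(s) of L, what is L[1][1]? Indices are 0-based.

Step 1: L[0][0] = √(9) = 3.
  L[1][0] = (-9) / L[0][0] = -3.
Step 2: L[1][1] = √(4) = 2.

L[1][1] = 2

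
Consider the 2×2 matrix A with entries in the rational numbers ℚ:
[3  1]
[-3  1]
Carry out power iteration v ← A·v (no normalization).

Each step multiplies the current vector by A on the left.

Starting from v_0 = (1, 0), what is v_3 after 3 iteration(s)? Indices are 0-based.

v_0 = (1, 0).
v_1 = A·v_0 = (3, -3).
v_2 = A·v_1 = (6, -12).
v_3 = A·v_2 = (6, -30).

v_3 = (6, -30)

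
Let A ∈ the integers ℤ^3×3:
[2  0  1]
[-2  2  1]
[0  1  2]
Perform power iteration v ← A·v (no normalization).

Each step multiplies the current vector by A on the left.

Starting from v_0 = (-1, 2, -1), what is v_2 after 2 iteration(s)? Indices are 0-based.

v_0 = (-1, 2, -1).
v_1 = A·v_0 = (-3, 5, 0).
v_2 = A·v_1 = (-6, 16, 5).

v_2 = (-6, 16, 5)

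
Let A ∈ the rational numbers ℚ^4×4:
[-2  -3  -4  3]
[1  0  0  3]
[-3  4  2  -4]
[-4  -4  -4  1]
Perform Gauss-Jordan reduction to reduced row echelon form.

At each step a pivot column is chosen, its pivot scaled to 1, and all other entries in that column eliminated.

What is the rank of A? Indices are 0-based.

step 1: normalize row 0 (÷-2) = (1, 3/2, 2, -3/2)
  row 1: subtract 1×row0 = (0, -3/2, -2, 9/2)
  row 2: subtract -3×row0 = (0, 17/2, 8, -17/2)
  row 3: subtract -4×row0 = (0, 2, 4, -5)
step 2: normalize row 1 (÷-3/2) = (0, 1, 4/3, -3)
  row 0: subtract 3/2×row1 = (1, 0, 0, 3)
  row 2: subtract 17/2×row1 = (0, 0, -10/3, 17)
  row 3: subtract 2×row1 = (0, 0, 4/3, 1)
step 3: normalize row 2 (÷-10/3) = (0, 0, 1, -51/10)
  row 1: subtract 4/3×row2 = (0, 1, 0, 19/5)
  row 3: subtract 4/3×row2 = (0, 0, 0, 39/5)
step 4: normalize row 3 (÷39/5) = (0, 0, 0, 1)
  row 0: subtract 3×row3 = (1, 0, 0, 0)
  row 1: subtract 19/5×row3 = (0, 1, 0, 0)
  row 2: subtract -51/10×row3 = (0, 0, 1, 0)

rank = 4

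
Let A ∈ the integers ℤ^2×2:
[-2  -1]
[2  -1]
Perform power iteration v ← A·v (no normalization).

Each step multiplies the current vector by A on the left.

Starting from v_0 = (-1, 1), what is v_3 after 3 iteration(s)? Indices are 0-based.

v_0 = (-1, 1).
v_1 = A·v_0 = (1, -3).
v_2 = A·v_1 = (1, 5).
v_3 = A·v_2 = (-7, -3).

v_3 = (-7, -3)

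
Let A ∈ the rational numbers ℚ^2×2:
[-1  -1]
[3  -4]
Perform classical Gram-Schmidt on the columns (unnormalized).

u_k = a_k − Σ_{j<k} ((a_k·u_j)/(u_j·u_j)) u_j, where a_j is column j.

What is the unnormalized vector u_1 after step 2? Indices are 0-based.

u_1 = (-21/10, -7/10)

Step 1: u_0 = a_0 = (-1, 3).
Step 2: u_1 = a_1 − (-11/10)·u_0 = (-21/10, -7/10).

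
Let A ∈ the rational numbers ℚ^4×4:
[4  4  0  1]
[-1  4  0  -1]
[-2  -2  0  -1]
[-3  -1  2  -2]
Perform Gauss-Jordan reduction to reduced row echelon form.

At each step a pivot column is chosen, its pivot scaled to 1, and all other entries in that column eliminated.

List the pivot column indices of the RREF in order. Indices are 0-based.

pivot columns: 0, 1, 2, 3

step 1: normalize row 0 (÷4) = (1, 1, 0, 1/4)
  row 1: subtract -1×row0 = (0, 5, 0, -3/4)
  row 2: subtract -2×row0 = (0, 0, 0, -1/2)
  row 3: subtract -3×row0 = (0, 2, 2, -5/4)
step 2: normalize row 1 (÷5) = (0, 1, 0, -3/20)
  row 0: subtract 1×row1 = (1, 0, 0, 2/5)
  row 3: subtract 2×row1 = (0, 0, 2, -19/20)
step 3: exchange rows 2,3
step 3: normalize row 2 (÷2) = (0, 0, 1, -19/40)
step 4: normalize row 3 (÷-1/2) = (0, 0, 0, 1)
  row 0: subtract 2/5×row3 = (1, 0, 0, 0)
  row 1: subtract -3/20×row3 = (0, 1, 0, 0)
  row 2: subtract -19/40×row3 = (0, 0, 1, 0)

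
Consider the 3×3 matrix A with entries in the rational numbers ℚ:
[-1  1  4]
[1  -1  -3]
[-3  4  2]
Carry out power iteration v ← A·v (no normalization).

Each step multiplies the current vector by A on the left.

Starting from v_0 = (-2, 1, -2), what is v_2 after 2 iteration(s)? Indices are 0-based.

v_2 = (32, -26, 39)

v_0 = (-2, 1, -2).
v_1 = A·v_0 = (-5, 3, 6).
v_2 = A·v_1 = (32, -26, 39).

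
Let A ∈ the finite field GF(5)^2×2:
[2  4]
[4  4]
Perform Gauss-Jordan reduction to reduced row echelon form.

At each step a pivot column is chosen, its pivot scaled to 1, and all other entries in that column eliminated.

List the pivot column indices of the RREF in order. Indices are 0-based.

step 1: normalize row 0 (÷2) = (1, 2)
  row 1: subtract 4×row0 = (0, 1)
step 2: normalize row 1 (÷1) = (0, 1)
  row 0: subtract 2×row1 = (1, 0)

pivot columns: 0, 1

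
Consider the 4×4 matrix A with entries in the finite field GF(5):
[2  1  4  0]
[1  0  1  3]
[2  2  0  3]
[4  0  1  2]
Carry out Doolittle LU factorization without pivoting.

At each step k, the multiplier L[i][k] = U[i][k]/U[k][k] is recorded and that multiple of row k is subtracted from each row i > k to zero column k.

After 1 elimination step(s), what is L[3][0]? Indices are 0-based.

Step 1: pivot at (0,0) is 2.
  row1 ← row1 − (3)·row0  ⇒  L[1][0]=3, U row1=(0, 2, 4, 3)
  row2 ← row2 − (1)·row0  ⇒  L[2][0]=1, U row2=(0, 1, 1, 3)
  row3 ← row3 − (2)·row0  ⇒  L[3][0]=2, U row3=(0, 3, 3, 2)

L[3][0] = 2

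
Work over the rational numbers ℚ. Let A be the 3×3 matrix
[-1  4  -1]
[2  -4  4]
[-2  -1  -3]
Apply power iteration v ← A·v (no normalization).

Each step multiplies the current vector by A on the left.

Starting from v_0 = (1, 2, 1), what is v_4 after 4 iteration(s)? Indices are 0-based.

v_0 = (1, 2, 1).
v_1 = A·v_0 = (6, -2, -7).
v_2 = A·v_1 = (-7, -8, 11).
v_3 = A·v_2 = (-36, 62, -11).
v_4 = A·v_3 = (295, -364, 43).

v_4 = (295, -364, 43)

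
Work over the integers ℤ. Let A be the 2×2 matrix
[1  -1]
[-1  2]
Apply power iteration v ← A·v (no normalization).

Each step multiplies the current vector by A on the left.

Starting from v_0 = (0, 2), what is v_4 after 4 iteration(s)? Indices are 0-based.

v_4 = (-42, 68)

v_0 = (0, 2).
v_1 = A·v_0 = (-2, 4).
v_2 = A·v_1 = (-6, 10).
v_3 = A·v_2 = (-16, 26).
v_4 = A·v_3 = (-42, 68).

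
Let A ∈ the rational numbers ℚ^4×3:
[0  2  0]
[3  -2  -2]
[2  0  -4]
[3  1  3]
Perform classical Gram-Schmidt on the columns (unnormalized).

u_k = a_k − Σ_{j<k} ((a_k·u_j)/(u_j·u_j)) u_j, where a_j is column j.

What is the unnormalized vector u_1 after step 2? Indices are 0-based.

u_1 = (2, -35/22, 3/11, 31/22)

Step 1: u_0 = a_0 = (0, 3, 2, 3).
Step 2: u_1 = a_1 − (-3/22)·u_0 = (2, -35/22, 3/11, 31/22).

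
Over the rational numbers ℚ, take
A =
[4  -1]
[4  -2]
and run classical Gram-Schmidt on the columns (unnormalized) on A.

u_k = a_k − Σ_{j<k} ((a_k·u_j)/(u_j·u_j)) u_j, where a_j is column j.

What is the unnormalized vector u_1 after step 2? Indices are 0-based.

u_1 = (1/2, -1/2)

Step 1: u_0 = a_0 = (4, 4).
Step 2: u_1 = a_1 − (-3/8)·u_0 = (1/2, -1/2).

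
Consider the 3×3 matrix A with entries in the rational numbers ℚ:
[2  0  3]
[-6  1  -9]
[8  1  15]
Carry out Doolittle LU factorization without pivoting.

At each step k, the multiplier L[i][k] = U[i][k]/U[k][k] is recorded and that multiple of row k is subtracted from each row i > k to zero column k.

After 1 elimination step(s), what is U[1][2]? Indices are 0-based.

U[1][2] = 0

k=0: U[0][0]=2
  eliminate (1,0): mult=-3, new row 1: (0, 1, 0); set L[1][0]=-3
  eliminate (2,0): mult=4, new row 2: (0, 1, 3); set L[2][0]=4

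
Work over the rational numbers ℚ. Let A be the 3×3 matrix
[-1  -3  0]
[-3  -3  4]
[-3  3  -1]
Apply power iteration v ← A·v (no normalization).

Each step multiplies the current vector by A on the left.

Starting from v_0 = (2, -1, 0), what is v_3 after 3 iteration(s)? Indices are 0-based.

v_3 = (82, 54, -111)

v_0 = (2, -1, 0).
v_1 = A·v_0 = (1, -3, -9).
v_2 = A·v_1 = (8, -30, -3).
v_3 = A·v_2 = (82, 54, -111).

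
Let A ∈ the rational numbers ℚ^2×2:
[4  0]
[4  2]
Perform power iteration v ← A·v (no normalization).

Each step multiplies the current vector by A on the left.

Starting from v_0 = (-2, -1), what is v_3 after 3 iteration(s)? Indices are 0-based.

v_3 = (-128, -232)

v_0 = (-2, -1).
v_1 = A·v_0 = (-8, -10).
v_2 = A·v_1 = (-32, -52).
v_3 = A·v_2 = (-128, -232).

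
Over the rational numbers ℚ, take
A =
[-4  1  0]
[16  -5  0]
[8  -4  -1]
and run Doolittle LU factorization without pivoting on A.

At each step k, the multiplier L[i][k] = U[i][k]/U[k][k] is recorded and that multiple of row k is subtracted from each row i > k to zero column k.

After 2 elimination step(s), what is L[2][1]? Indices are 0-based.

L[2][1] = 2

k=0: U[0][0]=-4
  eliminate (1,0): mult=-4, new row 1: (0, -1, 0); set L[1][0]=-4
  eliminate (2,0): mult=-2, new row 2: (0, -2, -1); set L[2][0]=-2
k=1: U[1][1]=-1
  eliminate (2,1): mult=2, new row 2: (0, 0, -1); set L[2][1]=2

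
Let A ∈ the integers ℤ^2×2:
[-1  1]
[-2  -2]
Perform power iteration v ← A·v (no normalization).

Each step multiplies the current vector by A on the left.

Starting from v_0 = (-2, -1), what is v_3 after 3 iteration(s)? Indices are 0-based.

v_3 = (-19, 18)

v_0 = (-2, -1).
v_1 = A·v_0 = (1, 6).
v_2 = A·v_1 = (5, -14).
v_3 = A·v_2 = (-19, 18).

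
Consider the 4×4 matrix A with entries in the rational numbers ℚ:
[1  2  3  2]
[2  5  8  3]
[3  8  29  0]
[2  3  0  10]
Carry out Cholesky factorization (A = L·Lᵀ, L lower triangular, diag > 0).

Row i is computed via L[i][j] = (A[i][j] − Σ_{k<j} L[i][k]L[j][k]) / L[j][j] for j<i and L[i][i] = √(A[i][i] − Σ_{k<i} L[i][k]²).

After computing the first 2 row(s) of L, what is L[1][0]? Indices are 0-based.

L[1][0] = 2

Step 1: L[0][0] = √(1) = 1.
  L[1][0] = (2) / L[0][0] = 2.
Step 2: L[1][1] = √(1) = 1.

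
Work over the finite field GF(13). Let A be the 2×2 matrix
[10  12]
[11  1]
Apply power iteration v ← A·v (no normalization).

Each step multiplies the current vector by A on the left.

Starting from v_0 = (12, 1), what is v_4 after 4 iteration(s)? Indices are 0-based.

v_0 = (12, 1).
v_1 = A·v_0 = (2, 3).
v_2 = A·v_1 = (4, 12).
v_3 = A·v_2 = (2, 4).
v_4 = A·v_3 = (3, 0).

v_4 = (3, 0)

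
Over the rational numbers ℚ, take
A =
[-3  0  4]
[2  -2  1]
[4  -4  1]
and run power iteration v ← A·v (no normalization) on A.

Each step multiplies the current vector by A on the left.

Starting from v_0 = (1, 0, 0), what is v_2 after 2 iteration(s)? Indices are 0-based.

v_2 = (25, -6, -16)

v_0 = (1, 0, 0).
v_1 = A·v_0 = (-3, 2, 4).
v_2 = A·v_1 = (25, -6, -16).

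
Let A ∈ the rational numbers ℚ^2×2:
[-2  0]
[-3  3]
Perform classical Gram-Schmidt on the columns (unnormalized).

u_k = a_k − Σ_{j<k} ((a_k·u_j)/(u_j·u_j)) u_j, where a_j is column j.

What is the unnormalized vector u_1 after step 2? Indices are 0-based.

Step 1: u_0 = a_0 = (-2, -3).
Step 2: u_1 = a_1 − (-9/13)·u_0 = (-18/13, 12/13).

u_1 = (-18/13, 12/13)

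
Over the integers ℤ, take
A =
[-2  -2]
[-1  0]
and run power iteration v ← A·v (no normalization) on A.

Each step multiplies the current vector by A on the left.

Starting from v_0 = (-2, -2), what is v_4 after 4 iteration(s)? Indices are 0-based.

v_0 = (-2, -2).
v_1 = A·v_0 = (8, 2).
v_2 = A·v_1 = (-20, -8).
v_3 = A·v_2 = (56, 20).
v_4 = A·v_3 = (-152, -56).

v_4 = (-152, -56)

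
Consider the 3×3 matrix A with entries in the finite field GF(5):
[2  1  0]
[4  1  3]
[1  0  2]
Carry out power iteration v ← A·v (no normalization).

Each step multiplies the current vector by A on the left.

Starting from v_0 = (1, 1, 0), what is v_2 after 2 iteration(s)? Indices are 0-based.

v_0 = (1, 1, 0).
v_1 = A·v_0 = (3, 0, 1).
v_2 = A·v_1 = (1, 0, 0).

v_2 = (1, 0, 0)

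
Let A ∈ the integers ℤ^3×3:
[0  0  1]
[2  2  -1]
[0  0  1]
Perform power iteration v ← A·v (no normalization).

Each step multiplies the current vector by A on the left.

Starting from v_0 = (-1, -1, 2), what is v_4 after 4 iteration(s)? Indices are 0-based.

v_0 = (-1, -1, 2).
v_1 = A·v_0 = (2, -6, 2).
v_2 = A·v_1 = (2, -10, 2).
v_3 = A·v_2 = (2, -18, 2).
v_4 = A·v_3 = (2, -34, 2).

v_4 = (2, -34, 2)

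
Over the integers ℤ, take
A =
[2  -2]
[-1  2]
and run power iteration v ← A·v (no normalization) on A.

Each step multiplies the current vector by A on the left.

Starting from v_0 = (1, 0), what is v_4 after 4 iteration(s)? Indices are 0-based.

v_4 = (68, -48)

v_0 = (1, 0).
v_1 = A·v_0 = (2, -1).
v_2 = A·v_1 = (6, -4).
v_3 = A·v_2 = (20, -14).
v_4 = A·v_3 = (68, -48).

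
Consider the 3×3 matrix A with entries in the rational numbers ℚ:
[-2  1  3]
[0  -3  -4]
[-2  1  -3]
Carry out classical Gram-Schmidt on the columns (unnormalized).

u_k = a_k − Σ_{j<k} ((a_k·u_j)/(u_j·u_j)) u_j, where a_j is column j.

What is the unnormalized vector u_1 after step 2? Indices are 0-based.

u_1 = (0, -3, 0)

Step 1: u_0 = a_0 = (-2, 0, -2).
Step 2: u_1 = a_1 − (-1/2)·u_0 = (0, -3, 0).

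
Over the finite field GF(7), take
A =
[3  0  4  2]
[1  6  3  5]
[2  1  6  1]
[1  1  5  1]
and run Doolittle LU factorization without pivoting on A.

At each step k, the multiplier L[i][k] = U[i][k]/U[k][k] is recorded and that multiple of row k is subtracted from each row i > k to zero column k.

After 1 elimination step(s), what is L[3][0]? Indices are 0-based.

L[3][0] = 5

Step 1: pivot at (0,0) is 3.
  row1 ← row1 − (5)·row0  ⇒  L[1][0]=5, U row1=(0, 6, 4, 2)
  row2 ← row2 − (3)·row0  ⇒  L[2][0]=3, U row2=(0, 1, 1, 2)
  row3 ← row3 − (5)·row0  ⇒  L[3][0]=5, U row3=(0, 1, 6, 5)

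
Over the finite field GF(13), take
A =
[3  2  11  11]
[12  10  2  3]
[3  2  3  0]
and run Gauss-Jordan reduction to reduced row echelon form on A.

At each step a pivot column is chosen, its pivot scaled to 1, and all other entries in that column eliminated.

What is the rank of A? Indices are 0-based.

step 1: normalize row 0 (÷3) = (1, 5, 8, 8)
  row 1: subtract 12×row0 = (0, 2, 10, 11)
  row 2: subtract 3×row0 = (0, 0, 5, 2)
step 2: normalize row 1 (÷2) = (0, 1, 5, 12)
  row 0: subtract 5×row1 = (1, 0, 9, 0)
step 3: normalize row 2 (÷5) = (0, 0, 1, 3)
  row 0: subtract 9×row2 = (1, 0, 0, 12)
  row 1: subtract 5×row2 = (0, 1, 0, 10)

rank = 3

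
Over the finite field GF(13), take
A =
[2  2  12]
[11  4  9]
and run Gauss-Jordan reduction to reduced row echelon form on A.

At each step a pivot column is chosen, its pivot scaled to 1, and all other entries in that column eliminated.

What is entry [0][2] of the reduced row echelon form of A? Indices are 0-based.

M[0][2] = 9

step 1: normalize row 0 (÷2) = (1, 1, 6)
  row 1: subtract 11×row0 = (0, 6, 8)
step 2: normalize row 1 (÷6) = (0, 1, 10)
  row 0: subtract 1×row1 = (1, 0, 9)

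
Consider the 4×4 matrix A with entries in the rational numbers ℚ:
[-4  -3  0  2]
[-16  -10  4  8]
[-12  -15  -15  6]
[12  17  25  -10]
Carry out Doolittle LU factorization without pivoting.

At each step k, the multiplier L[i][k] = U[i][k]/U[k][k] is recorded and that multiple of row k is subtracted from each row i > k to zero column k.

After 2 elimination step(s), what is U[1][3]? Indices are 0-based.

[col 0] pivot -4
  R1 -= 4*R0 → (0, 2, 4, 0)  (L[1][0] := 4)
  R2 -= 3*R0 → (0, -6, -15, 0)  (L[2][0] := 3)
  R3 -= -3*R0 → (0, 8, 25, -4)  (L[3][0] := -3)
[col 1] pivot 2
  R2 -= -3*R1 → (0, 0, -3, 0)  (L[2][1] := -3)
  R3 -= 4*R1 → (0, 0, 9, -4)  (L[3][1] := 4)

U[1][3] = 0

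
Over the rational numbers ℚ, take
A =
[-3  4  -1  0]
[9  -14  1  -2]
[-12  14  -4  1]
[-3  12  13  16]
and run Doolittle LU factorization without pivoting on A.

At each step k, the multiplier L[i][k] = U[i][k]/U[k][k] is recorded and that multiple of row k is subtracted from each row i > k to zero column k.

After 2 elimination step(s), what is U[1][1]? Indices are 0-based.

U[1][1] = -2

[col 0] pivot -3
  R1 -= -3*R0 → (0, -2, -2, -2)  (L[1][0] := -3)
  R2 -= 4*R0 → (0, -2, 0, 1)  (L[2][0] := 4)
  R3 -= 1*R0 → (0, 8, 14, 16)  (L[3][0] := 1)
[col 1] pivot -2
  R2 -= 1*R1 → (0, 0, 2, 3)  (L[2][1] := 1)
  R3 -= -4*R1 → (0, 0, 6, 8)  (L[3][1] := -4)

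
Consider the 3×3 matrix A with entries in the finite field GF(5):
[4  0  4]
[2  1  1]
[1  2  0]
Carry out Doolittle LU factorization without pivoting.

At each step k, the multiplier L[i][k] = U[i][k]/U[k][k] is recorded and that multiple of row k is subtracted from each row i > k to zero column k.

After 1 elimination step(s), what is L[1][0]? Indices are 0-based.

L[1][0] = 3

Step 1: pivot at (0,0) is 4.
  row1 ← row1 − (3)·row0  ⇒  L[1][0]=3, U row1=(0, 1, 4)
  row2 ← row2 − (4)·row0  ⇒  L[2][0]=4, U row2=(0, 2, 4)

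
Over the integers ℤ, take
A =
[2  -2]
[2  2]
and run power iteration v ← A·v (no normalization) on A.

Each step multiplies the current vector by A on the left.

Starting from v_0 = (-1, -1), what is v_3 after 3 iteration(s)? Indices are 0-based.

v_0 = (-1, -1).
v_1 = A·v_0 = (0, -4).
v_2 = A·v_1 = (8, -8).
v_3 = A·v_2 = (32, 0).

v_3 = (32, 0)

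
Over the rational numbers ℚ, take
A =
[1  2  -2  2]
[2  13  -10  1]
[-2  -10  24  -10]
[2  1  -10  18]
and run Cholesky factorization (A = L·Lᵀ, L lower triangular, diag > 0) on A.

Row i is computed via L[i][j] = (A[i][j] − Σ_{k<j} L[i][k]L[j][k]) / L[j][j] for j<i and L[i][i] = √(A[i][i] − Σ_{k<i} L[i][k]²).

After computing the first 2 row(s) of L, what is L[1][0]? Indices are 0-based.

Step 1: L[0][0] = √(1) = 1.
  L[1][0] = (2) / L[0][0] = 2.
Step 2: L[1][1] = √(9) = 3.

L[1][0] = 2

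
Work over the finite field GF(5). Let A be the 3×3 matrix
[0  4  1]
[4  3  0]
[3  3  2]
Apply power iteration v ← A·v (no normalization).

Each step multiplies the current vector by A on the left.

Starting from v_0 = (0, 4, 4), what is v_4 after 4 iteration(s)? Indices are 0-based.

v_4 = (4, 0, 3)

v_0 = (0, 4, 4).
v_1 = A·v_0 = (0, 2, 0).
v_2 = A·v_1 = (3, 1, 1).
v_3 = A·v_2 = (0, 0, 4).
v_4 = A·v_3 = (4, 0, 3).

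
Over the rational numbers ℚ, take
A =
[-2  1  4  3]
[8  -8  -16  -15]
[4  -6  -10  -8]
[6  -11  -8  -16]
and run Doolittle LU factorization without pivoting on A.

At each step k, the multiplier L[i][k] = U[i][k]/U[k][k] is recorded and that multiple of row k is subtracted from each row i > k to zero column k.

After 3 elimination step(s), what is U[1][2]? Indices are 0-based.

U[1][2] = 0

Step 1: pivot at (0,0) is -2.
  row1 ← row1 − (-4)·row0  ⇒  L[1][0]=-4, U row1=(0, -4, 0, -3)
  row2 ← row2 − (-2)·row0  ⇒  L[2][0]=-2, U row2=(0, -4, -2, -2)
  row3 ← row3 − (-3)·row0  ⇒  L[3][0]=-3, U row3=(0, -8, 4, -7)
Step 2: pivot at (1,1) is -4.
  row2 ← row2 − (1)·row1  ⇒  L[2][1]=1, U row2=(0, 0, -2, 1)
  row3 ← row3 − (2)·row1  ⇒  L[3][1]=2, U row3=(0, 0, 4, -1)
Step 3: pivot at (2,2) is -2.
  row3 ← row3 − (-2)·row2  ⇒  L[3][2]=-2, U row3=(0, 0, 0, 1)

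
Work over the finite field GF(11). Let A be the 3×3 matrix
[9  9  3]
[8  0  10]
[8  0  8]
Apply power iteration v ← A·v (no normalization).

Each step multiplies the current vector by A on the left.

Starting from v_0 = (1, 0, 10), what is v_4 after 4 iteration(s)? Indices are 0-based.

v_0 = (1, 0, 10).
v_1 = A·v_0 = (6, 9, 0).
v_2 = A·v_1 = (3, 4, 4).
v_3 = A·v_2 = (9, 9, 1).
v_4 = A·v_3 = (0, 5, 3).

v_4 = (0, 5, 3)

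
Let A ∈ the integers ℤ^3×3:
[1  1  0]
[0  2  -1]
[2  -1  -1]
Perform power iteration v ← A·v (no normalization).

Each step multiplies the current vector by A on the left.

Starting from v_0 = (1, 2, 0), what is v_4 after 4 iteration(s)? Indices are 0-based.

v_4 = (29, 24, 12)

v_0 = (1, 2, 0).
v_1 = A·v_0 = (3, 4, 0).
v_2 = A·v_1 = (7, 8, 2).
v_3 = A·v_2 = (15, 14, 4).
v_4 = A·v_3 = (29, 24, 12).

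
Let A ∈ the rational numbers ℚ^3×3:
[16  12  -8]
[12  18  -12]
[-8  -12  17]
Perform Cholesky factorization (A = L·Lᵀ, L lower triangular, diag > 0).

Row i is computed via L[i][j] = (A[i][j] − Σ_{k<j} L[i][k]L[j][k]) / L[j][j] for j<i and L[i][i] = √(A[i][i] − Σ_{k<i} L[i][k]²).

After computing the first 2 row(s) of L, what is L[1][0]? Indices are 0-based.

L[1][0] = 3

Step 1: L[0][0] = √(16) = 4.
  L[1][0] = (12) / L[0][0] = 3.
Step 2: L[1][1] = √(9) = 3.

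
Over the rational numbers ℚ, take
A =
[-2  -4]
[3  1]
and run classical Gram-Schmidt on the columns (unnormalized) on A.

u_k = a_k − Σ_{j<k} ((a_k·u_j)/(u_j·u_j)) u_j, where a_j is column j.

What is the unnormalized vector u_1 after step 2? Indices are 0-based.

Step 1: u_0 = a_0 = (-2, 3).
Step 2: u_1 = a_1 − (11/13)·u_0 = (-30/13, -20/13).

u_1 = (-30/13, -20/13)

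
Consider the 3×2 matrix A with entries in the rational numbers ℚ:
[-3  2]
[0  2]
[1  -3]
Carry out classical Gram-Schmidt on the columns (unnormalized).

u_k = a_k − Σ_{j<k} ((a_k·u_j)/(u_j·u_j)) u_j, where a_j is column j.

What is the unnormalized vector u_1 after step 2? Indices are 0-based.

Step 1: u_0 = a_0 = (-3, 0, 1).
Step 2: u_1 = a_1 − (-9/10)·u_0 = (-7/10, 2, -21/10).

u_1 = (-7/10, 2, -21/10)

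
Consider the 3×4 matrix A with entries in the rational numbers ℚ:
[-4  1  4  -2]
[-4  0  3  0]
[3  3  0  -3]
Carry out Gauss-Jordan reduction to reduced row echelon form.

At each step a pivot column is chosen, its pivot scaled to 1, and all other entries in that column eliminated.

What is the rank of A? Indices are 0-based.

[1] R0 /= -4  ⇒  (1, -1/4, -1, 1/2)
     R1 -= -4·R0  ⇒  (0, -1, -1, 2)
     R2 -= 3·R0  ⇒  (0, 15/4, 3, -9/2)
[2] R1 /= -1  ⇒  (0, 1, 1, -2)
     R0 -= -1/4·R1  ⇒  (1, 0, -3/4, 0)
     R2 -= 15/4·R1  ⇒  (0, 0, -3/4, 3)
[3] R2 /= -3/4  ⇒  (0, 0, 1, -4)
     R0 -= -3/4·R2  ⇒  (1, 0, 0, -3)
     R1 -= 1·R2  ⇒  (0, 1, 0, 2)

rank = 3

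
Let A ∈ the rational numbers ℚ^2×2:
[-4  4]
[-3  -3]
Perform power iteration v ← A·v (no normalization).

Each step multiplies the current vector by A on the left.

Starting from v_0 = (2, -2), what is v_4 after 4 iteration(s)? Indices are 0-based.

v_0 = (2, -2).
v_1 = A·v_0 = (-16, 0).
v_2 = A·v_1 = (64, 48).
v_3 = A·v_2 = (-64, -336).
v_4 = A·v_3 = (-1088, 1200).

v_4 = (-1088, 1200)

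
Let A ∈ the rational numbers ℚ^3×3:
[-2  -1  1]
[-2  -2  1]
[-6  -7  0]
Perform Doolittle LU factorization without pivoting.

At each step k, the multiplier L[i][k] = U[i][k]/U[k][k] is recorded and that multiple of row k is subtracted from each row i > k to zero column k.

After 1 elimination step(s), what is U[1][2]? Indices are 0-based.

k=0: U[0][0]=-2
  eliminate (1,0): mult=1, new row 1: (0, -1, 0); set L[1][0]=1
  eliminate (2,0): mult=3, new row 2: (0, -4, -3); set L[2][0]=3

U[1][2] = 0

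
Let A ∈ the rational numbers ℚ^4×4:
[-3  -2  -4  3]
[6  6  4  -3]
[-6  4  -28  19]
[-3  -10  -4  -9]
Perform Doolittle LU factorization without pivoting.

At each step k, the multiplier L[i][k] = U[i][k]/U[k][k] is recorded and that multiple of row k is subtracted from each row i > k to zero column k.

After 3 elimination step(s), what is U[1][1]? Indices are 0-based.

k=0: U[0][0]=-3
  eliminate (1,0): mult=-2, new row 1: (0, 2, -4, 3); set L[1][0]=-2
  eliminate (2,0): mult=2, new row 2: (0, 8, -20, 13); set L[2][0]=2
  eliminate (3,0): mult=1, new row 3: (0, -8, 0, -12); set L[3][0]=1
k=1: U[1][1]=2
  eliminate (2,1): mult=4, new row 2: (0, 0, -4, 1); set L[2][1]=4
  eliminate (3,1): mult=-4, new row 3: (0, 0, -16, 0); set L[3][1]=-4
k=2: U[2][2]=-4
  eliminate (3,2): mult=4, new row 3: (0, 0, 0, -4); set L[3][2]=4

U[1][1] = 2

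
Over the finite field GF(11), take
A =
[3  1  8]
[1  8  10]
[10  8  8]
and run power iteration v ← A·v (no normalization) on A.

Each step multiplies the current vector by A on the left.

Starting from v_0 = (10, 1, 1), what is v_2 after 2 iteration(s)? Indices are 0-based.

v_0 = (10, 1, 1).
v_1 = A·v_0 = (6, 6, 6).
v_2 = A·v_1 = (6, 4, 2).

v_2 = (6, 4, 2)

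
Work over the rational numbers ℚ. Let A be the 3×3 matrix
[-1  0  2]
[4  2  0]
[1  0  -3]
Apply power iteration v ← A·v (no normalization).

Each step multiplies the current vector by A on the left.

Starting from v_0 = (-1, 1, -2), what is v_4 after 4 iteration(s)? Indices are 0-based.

v_4 = (183, -156, -250)

v_0 = (-1, 1, -2).
v_1 = A·v_0 = (-3, -2, 5).
v_2 = A·v_1 = (13, -16, -18).
v_3 = A·v_2 = (-49, 20, 67).
v_4 = A·v_3 = (183, -156, -250).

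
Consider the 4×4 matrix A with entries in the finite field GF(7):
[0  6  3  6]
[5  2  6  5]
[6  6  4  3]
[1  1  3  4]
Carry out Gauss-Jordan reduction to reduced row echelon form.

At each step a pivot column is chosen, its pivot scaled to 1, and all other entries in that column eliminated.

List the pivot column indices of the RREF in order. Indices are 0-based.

pivot columns: 0, 1, 2

pivot(0,0): swap R0↔R1
pivot(0,0)=5: scale R0 → (1, 6, 4, 1)
  clear (2,0): R2 −= (6)R0 → (0, 5, 1, 4)
  clear (3,0): R3 −= (1)R0 → (0, 2, 6, 3)
pivot(1,1)=6: scale R1 → (0, 1, 4, 1)
  clear (0,1): R0 −= (6)R1 → (1, 0, 1, 2)
  clear (2,1): R2 −= (5)R1 → (0, 0, 2, 6)
  clear (3,1): R3 −= (2)R1 → (0, 0, 5, 1)
pivot(2,2)=2: scale R2 → (0, 0, 1, 3)
  clear (0,2): R0 −= (1)R2 → (1, 0, 0, 6)
  clear (1,2): R1 −= (4)R2 → (0, 1, 0, 3)
  clear (3,2): R3 −= (5)R2 → (0, 0, 0, 0)
col 3: no nonzero at/below row 3; advance.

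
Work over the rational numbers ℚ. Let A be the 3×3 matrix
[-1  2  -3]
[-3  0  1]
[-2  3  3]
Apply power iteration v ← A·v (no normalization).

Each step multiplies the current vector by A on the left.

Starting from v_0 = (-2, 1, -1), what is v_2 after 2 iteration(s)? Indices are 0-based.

v_2 = (-9, -17, 13)

v_0 = (-2, 1, -1).
v_1 = A·v_0 = (7, 5, 4).
v_2 = A·v_1 = (-9, -17, 13).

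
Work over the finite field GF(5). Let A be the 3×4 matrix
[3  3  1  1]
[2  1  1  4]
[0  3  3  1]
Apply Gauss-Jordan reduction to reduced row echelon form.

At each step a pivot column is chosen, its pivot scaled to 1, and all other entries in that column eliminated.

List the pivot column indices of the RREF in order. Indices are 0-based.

pivot columns: 0, 1, 2

[1] R0 /= 3  ⇒  (1, 1, 2, 2)
     R1 -= 2·R0  ⇒  (0, 4, 2, 0)
[2] R1 /= 4  ⇒  (0, 1, 3, 0)
     R0 -= 1·R1  ⇒  (1, 0, 4, 2)
     R2 -= 3·R1  ⇒  (0, 0, 4, 1)
[3] R2 /= 4  ⇒  (0, 0, 1, 4)
     R0 -= 4·R2  ⇒  (1, 0, 0, 1)
     R1 -= 3·R2  ⇒  (0, 1, 0, 3)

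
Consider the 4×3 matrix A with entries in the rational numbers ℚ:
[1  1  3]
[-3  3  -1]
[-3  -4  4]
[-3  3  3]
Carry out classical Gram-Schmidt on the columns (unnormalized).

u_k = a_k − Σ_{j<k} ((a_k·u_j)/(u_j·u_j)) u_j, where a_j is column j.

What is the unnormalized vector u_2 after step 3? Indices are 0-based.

Step 1: u_0 = a_0 = (1, -3, -3, -3).
Step 2: u_1 = a_1 − (-5/28)·u_0 = (33/28, 69/28, -127/28, 69/28).
Step 3: u_2 = a_2 − (-15/28)·u_0 − (-271/955)·u_1 = (3696/955, -1822/955, 1056/955, 1998/955).

u_2 = (3696/955, -1822/955, 1056/955, 1998/955)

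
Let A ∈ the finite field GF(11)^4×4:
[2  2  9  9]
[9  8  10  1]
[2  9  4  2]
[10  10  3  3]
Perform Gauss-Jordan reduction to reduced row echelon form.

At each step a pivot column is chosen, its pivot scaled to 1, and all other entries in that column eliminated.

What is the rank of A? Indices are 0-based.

step 1: normalize row 0 (÷2) = (1, 1, 10, 10)
  row 1: subtract 9×row0 = (0, 10, 8, 10)
  row 2: subtract 2×row0 = (0, 7, 6, 4)
  row 3: subtract 10×row0 = (0, 0, 2, 2)
step 2: normalize row 1 (÷10) = (0, 1, 3, 1)
  row 0: subtract 1×row1 = (1, 0, 7, 9)
  row 2: subtract 7×row1 = (0, 0, 7, 8)
step 3: normalize row 2 (÷7) = (0, 0, 1, 9)
  row 0: subtract 7×row2 = (1, 0, 0, 1)
  row 1: subtract 3×row2 = (0, 1, 0, 7)
  row 3: subtract 2×row2 = (0, 0, 0, 6)
step 4: normalize row 3 (÷6) = (0, 0, 0, 1)
  row 0: subtract 1×row3 = (1, 0, 0, 0)
  row 1: subtract 7×row3 = (0, 1, 0, 0)
  row 2: subtract 9×row3 = (0, 0, 1, 0)

rank = 4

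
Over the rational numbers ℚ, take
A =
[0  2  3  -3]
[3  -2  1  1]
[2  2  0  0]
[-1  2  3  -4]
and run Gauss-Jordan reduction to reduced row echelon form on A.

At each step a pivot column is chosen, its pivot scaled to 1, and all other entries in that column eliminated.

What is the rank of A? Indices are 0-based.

rank = 4

[1] R0 <-> R1
[1] R0 /= 3  ⇒  (1, -2/3, 1/3, 1/3)
     R2 -= 2·R0  ⇒  (0, 10/3, -2/3, -2/3)
     R3 -= -1·R0  ⇒  (0, 4/3, 10/3, -11/3)
[2] R1 /= 2  ⇒  (0, 1, 3/2, -3/2)
     R0 -= -2/3·R1  ⇒  (1, 0, 4/3, -2/3)
     R2 -= 10/3·R1  ⇒  (0, 0, -17/3, 13/3)
     R3 -= 4/3·R1  ⇒  (0, 0, 4/3, -5/3)
[3] R2 /= -17/3  ⇒  (0, 0, 1, -13/17)
     R0 -= 4/3·R2  ⇒  (1, 0, 0, 6/17)
     R1 -= 3/2·R2  ⇒  (0, 1, 0, -6/17)
     R3 -= 4/3·R2  ⇒  (0, 0, 0, -11/17)
[4] R3 /= -11/17  ⇒  (0, 0, 0, 1)
     R0 -= 6/17·R3  ⇒  (1, 0, 0, 0)
     R1 -= -6/17·R3  ⇒  (0, 1, 0, 0)
     R2 -= -13/17·R3  ⇒  (0, 0, 1, 0)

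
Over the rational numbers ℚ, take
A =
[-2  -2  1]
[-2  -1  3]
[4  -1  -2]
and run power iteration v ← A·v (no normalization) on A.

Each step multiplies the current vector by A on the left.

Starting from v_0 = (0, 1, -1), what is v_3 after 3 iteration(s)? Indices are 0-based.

v_3 = (-66, -73, 67)

v_0 = (0, 1, -1).
v_1 = A·v_0 = (-3, -4, 1).
v_2 = A·v_1 = (15, 13, -10).
v_3 = A·v_2 = (-66, -73, 67).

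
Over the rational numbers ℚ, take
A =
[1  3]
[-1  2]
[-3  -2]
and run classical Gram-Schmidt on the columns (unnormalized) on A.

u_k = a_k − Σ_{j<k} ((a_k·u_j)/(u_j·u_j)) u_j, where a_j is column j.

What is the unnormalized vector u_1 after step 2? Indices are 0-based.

Step 1: u_0 = a_0 = (1, -1, -3).
Step 2: u_1 = a_1 − (7/11)·u_0 = (26/11, 29/11, -1/11).

u_1 = (26/11, 29/11, -1/11)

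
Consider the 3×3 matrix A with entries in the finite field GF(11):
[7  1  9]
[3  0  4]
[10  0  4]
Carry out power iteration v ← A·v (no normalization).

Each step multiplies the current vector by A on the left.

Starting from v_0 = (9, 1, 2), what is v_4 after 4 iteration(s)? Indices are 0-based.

v_4 = (2, 1, 3)

v_0 = (9, 1, 2).
v_1 = A·v_0 = (5, 2, 10).
v_2 = A·v_1 = (6, 0, 2).
v_3 = A·v_2 = (5, 4, 2).
v_4 = A·v_3 = (2, 1, 3).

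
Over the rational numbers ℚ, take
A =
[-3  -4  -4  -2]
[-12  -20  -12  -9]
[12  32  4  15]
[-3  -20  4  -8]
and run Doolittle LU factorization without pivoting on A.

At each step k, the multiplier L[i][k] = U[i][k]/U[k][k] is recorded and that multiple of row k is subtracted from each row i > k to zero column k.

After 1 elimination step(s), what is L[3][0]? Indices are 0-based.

[col 0] pivot -3
  R1 -= 4*R0 → (0, -4, 4, -1)  (L[1][0] := 4)
  R2 -= -4*R0 → (0, 16, -12, 7)  (L[2][0] := -4)
  R3 -= 1*R0 → (0, -16, 8, -6)  (L[3][0] := 1)

L[3][0] = 1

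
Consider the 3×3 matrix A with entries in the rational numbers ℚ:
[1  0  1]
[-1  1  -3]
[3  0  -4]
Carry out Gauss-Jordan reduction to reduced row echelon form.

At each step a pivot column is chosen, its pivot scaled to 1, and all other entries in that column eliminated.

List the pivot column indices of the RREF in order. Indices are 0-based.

pivot columns: 0, 1, 2

[1] R0 /= 1  ⇒  (1, 0, 1)
     R1 -= -1·R0  ⇒  (0, 1, -2)
     R2 -= 3·R0  ⇒  (0, 0, -7)
[2] R1 /= 1  ⇒  (0, 1, -2)
[3] R2 /= -7  ⇒  (0, 0, 1)
     R0 -= 1·R2  ⇒  (1, 0, 0)
     R1 -= -2·R2  ⇒  (0, 1, 0)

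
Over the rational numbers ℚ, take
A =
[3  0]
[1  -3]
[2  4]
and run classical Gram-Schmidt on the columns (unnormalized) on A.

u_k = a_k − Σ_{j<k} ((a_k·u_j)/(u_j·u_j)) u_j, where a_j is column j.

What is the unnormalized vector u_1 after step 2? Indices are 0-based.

u_1 = (-15/14, -47/14, 23/7)

Step 1: u_0 = a_0 = (3, 1, 2).
Step 2: u_1 = a_1 − (5/14)·u_0 = (-15/14, -47/14, 23/7).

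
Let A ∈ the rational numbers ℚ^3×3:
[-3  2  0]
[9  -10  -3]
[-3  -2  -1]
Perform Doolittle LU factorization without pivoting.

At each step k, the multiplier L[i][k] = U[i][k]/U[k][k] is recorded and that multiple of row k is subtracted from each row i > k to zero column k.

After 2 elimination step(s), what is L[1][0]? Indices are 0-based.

Step 1: pivot at (0,0) is -3.
  row1 ← row1 − (-3)·row0  ⇒  L[1][0]=-3, U row1=(0, -4, -3)
  row2 ← row2 − (1)·row0  ⇒  L[2][0]=1, U row2=(0, -4, -1)
Step 2: pivot at (1,1) is -4.
  row2 ← row2 − (1)·row1  ⇒  L[2][1]=1, U row2=(0, 0, 2)

L[1][0] = -3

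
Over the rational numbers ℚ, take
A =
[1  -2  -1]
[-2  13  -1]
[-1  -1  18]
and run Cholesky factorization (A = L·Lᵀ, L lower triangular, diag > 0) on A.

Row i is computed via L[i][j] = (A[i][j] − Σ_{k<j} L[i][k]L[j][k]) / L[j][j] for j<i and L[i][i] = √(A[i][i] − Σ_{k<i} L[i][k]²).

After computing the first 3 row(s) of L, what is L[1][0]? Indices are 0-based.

L[1][0] = -2

Step 1: L[0][0] = √(1) = 1.
  L[1][0] = (-2) / L[0][0] = -2.
Step 2: L[1][1] = √(9) = 3.
  L[2][0] = (-1) / L[0][0] = -1.
  L[2][1] = (-3) / L[1][1] = -1.
Step 3: L[2][2] = √(16) = 4.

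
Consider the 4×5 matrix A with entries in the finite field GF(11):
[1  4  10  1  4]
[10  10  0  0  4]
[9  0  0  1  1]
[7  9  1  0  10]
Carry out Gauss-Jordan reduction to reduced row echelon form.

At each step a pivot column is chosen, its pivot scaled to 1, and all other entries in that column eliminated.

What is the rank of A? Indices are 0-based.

[1] R0 /= 1  ⇒  (1, 4, 10, 1, 4)
     R1 -= 10·R0  ⇒  (0, 3, 10, 1, 8)
     R2 -= 9·R0  ⇒  (0, 8, 9, 3, 9)
     R3 -= 7·R0  ⇒  (0, 3, 8, 4, 4)
[2] R1 /= 3  ⇒  (0, 1, 7, 4, 10)
     R0 -= 4·R1  ⇒  (1, 0, 4, 7, 8)
     R2 -= 8·R1  ⇒  (0, 0, 8, 4, 6)
     R3 -= 3·R1  ⇒  (0, 0, 9, 3, 7)
[3] R2 /= 8  ⇒  (0, 0, 1, 6, 9)
     R0 -= 4·R2  ⇒  (1, 0, 0, 5, 5)
     R1 -= 7·R2  ⇒  (0, 1, 0, 6, 2)
     R3 -= 9·R2  ⇒  (0, 0, 0, 4, 3)
[4] R3 /= 4  ⇒  (0, 0, 0, 1, 9)
     R0 -= 5·R3  ⇒  (1, 0, 0, 0, 4)
     R1 -= 6·R3  ⇒  (0, 1, 0, 0, 3)
     R2 -= 6·R3  ⇒  (0, 0, 1, 0, 10)

rank = 4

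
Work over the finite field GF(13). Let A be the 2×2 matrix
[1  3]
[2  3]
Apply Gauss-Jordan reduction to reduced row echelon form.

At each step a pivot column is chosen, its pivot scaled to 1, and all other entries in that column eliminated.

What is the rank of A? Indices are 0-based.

[1] R0 /= 1  ⇒  (1, 3)
     R1 -= 2·R0  ⇒  (0, 10)
[2] R1 /= 10  ⇒  (0, 1)
     R0 -= 3·R1  ⇒  (1, 0)

rank = 2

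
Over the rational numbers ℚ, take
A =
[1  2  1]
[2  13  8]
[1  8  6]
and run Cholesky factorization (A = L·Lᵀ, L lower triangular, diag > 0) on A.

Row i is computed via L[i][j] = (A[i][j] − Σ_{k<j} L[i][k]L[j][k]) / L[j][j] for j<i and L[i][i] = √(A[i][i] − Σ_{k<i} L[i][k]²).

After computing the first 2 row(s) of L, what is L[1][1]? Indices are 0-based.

L[1][1] = 3

Step 1: L[0][0] = √(1) = 1.
  L[1][0] = (2) / L[0][0] = 2.
Step 2: L[1][1] = √(9) = 3.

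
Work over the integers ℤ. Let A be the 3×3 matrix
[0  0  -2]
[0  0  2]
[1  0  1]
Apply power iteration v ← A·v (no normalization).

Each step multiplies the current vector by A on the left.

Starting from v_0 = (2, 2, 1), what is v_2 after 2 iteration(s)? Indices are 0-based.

v_0 = (2, 2, 1).
v_1 = A·v_0 = (-2, 2, 3).
v_2 = A·v_1 = (-6, 6, 1).

v_2 = (-6, 6, 1)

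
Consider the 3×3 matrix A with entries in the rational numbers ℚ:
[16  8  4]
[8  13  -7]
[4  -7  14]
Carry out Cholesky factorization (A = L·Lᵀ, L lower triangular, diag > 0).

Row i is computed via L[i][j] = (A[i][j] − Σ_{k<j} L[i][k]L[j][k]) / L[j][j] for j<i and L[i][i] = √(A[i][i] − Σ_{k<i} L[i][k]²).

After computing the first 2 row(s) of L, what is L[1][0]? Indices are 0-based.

Step 1: L[0][0] = √(16) = 4.
  L[1][0] = (8) / L[0][0] = 2.
Step 2: L[1][1] = √(9) = 3.

L[1][0] = 2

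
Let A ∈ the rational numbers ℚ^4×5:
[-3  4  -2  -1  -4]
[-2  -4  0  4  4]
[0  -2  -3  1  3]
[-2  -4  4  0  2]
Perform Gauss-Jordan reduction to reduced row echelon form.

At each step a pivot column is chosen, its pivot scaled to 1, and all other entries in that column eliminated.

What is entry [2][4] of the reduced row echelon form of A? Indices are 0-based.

pivot(0,0)=-3: scale R0 → (1, -4/3, 2/3, 1/3, 4/3)
  clear (1,0): R1 −= (-2)R0 → (0, -20/3, 4/3, 14/3, 20/3)
  clear (3,0): R3 −= (-2)R0 → (0, -20/3, 16/3, 2/3, 14/3)
pivot(1,1)=-20/3: scale R1 → (0, 1, -1/5, -7/10, -1)
  clear (0,1): R0 −= (-4/3)R1 → (1, 0, 2/5, -3/5, 0)
  clear (2,1): R2 −= (-2)R1 → (0, 0, -17/5, -2/5, 1)
  clear (3,1): R3 −= (-20/3)R1 → (0, 0, 4, -4, -2)
pivot(2,2)=-17/5: scale R2 → (0, 0, 1, 2/17, -5/17)
  clear (0,2): R0 −= (2/5)R2 → (1, 0, 0, -11/17, 2/17)
  clear (1,2): R1 −= (-1/5)R2 → (0, 1, 0, -23/34, -18/17)
  clear (3,2): R3 −= (4)R2 → (0, 0, 0, -76/17, -14/17)
pivot(3,3)=-76/17: scale R3 → (0, 0, 0, 1, 7/38)
  clear (0,3): R0 −= (-11/17)R3 → (1, 0, 0, 0, 9/38)
  clear (1,3): R1 −= (-23/34)R3 → (0, 1, 0, 0, -71/76)
  clear (2,3): R2 −= (2/17)R3 → (0, 0, 1, 0, -6/19)

M[2][4] = -6/19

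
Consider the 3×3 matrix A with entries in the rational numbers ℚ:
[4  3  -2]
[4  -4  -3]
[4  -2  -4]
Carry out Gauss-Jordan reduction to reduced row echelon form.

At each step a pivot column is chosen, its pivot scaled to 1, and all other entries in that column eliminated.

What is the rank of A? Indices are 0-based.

step 1: normalize row 0 (÷4) = (1, 3/4, -1/2)
  row 1: subtract 4×row0 = (0, -7, -1)
  row 2: subtract 4×row0 = (0, -5, -2)
step 2: normalize row 1 (÷-7) = (0, 1, 1/7)
  row 0: subtract 3/4×row1 = (1, 0, -17/28)
  row 2: subtract -5×row1 = (0, 0, -9/7)
step 3: normalize row 2 (÷-9/7) = (0, 0, 1)
  row 0: subtract -17/28×row2 = (1, 0, 0)
  row 1: subtract 1/7×row2 = (0, 1, 0)

rank = 3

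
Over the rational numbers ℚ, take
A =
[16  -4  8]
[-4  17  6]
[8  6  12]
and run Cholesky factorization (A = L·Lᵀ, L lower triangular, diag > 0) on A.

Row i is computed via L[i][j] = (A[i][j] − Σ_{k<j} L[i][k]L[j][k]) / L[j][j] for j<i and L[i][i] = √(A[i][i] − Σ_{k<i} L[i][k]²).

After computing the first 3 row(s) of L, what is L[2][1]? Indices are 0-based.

Step 1: L[0][0] = √(16) = 4.
  L[1][0] = (-4) / L[0][0] = -1.
Step 2: L[1][1] = √(16) = 4.
  L[2][0] = (8) / L[0][0] = 2.
  L[2][1] = (8) / L[1][1] = 2.
Step 3: L[2][2] = √(4) = 2.

L[2][1] = 2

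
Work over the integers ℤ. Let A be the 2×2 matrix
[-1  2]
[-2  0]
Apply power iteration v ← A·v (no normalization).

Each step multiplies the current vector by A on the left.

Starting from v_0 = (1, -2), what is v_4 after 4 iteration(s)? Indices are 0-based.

v_4 = (-23, -38)

v_0 = (1, -2).
v_1 = A·v_0 = (-5, -2).
v_2 = A·v_1 = (1, 10).
v_3 = A·v_2 = (19, -2).
v_4 = A·v_3 = (-23, -38).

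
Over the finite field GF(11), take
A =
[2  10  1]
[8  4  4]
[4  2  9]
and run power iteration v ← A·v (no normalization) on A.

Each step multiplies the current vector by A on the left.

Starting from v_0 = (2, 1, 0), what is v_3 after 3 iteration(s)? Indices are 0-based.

v_0 = (2, 1, 0).
v_1 = A·v_0 = (3, 9, 10).
v_2 = A·v_1 = (7, 1, 10).
v_3 = A·v_2 = (1, 1, 10).

v_3 = (1, 1, 10)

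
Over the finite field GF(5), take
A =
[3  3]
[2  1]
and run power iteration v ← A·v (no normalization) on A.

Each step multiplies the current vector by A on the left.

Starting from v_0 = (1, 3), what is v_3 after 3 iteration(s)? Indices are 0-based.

v_0 = (1, 3).
v_1 = A·v_0 = (2, 0).
v_2 = A·v_1 = (1, 4).
v_3 = A·v_2 = (0, 1).

v_3 = (0, 1)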